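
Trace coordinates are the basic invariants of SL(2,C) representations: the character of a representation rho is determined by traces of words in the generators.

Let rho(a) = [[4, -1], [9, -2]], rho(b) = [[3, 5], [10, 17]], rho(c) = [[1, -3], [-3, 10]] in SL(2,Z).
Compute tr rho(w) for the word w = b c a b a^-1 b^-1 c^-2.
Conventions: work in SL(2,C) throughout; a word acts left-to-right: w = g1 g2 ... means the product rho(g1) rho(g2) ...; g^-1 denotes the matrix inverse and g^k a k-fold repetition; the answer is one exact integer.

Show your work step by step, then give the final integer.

-18502600

rho(b) = [[3, 5], [10, 17]]
... * rho(c) = [[1, -3], [-3, 10]]  ->  [[-12, 41], [-41, 140]]
... * rho(a) = [[4, -1], [9, -2]]  ->  [[321, -70], [1096, -239]]
... * rho(b) = [[3, 5], [10, 17]]  ->  [[263, 415], [898, 1417]]
... * rho(a^-1) = [[-2, 1], [-9, 4]]  ->  [[-4261, 1923], [-14549, 6566]]
... * rho(b^-1) = [[17, -5], [-10, 3]]  ->  [[-91667, 27074], [-312993, 92443]]
... * rho(c^-1) = [[10, 3], [3, 1]]  ->  [[-835448, -247927], [-2852601, -846536]]
... * rho(c^-1) = [[10, 3], [3, 1]]  ->  [[-9098261, -2754271], [-31065618, -9404339]]
tr = -9098261 + -9404339 = -18502600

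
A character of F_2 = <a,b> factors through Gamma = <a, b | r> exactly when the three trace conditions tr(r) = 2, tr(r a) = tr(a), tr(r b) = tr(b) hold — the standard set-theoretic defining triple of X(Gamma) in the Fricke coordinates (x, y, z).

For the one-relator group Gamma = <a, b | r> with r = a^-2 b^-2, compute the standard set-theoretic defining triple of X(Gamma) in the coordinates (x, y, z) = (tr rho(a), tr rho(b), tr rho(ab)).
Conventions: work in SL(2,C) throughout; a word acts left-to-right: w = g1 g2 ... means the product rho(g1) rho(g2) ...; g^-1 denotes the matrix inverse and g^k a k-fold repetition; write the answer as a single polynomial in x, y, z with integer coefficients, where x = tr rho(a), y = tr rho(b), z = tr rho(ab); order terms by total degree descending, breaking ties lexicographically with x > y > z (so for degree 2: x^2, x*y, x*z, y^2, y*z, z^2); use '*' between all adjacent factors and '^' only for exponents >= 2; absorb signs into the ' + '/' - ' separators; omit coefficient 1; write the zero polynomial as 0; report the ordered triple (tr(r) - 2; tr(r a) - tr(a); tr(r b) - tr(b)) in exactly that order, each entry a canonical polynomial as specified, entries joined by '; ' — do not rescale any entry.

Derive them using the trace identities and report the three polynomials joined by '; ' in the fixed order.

x*y*z - x^2 - y^2; y*z - 2*x; x*z - 2*y

tr(a^-1) = tr(a) = x
reduce: tr(a^-1 b) = tr(b) tr(a) - tr(b a)   [inverse elimination on a] = x*y - z
so tr(a^-1 b^-1) = tr(a^-1) tr(b) - tr(a^-1 b)   [inverse elimination on b] = z
tr(b^-1 a^-2) = tr(a^-1 b^-1) tr(a) - tr(a^-1 b^-1 a)   [inverse elimination on a] = x*z - y
so tr(a^-2) = tr(a^-1) tr(a) - tr(1)   [inverse elimination on a] = x^2 - 2
tr(a^-2 b^-2) = tr(b^-1 a^-2) tr(b) - tr(b^-1 a^-2 b)   [inverse elimination on b] = x*y*z - x^2 - y^2 + 2
tr(a^-1 b^-2) = tr(a^-1 b^-1) tr(b) - tr(a^-1)   [inverse elimination on b] = y*z - x
assemble the triple (tr(r) - 2; tr(r a) - x; tr(r b) - y)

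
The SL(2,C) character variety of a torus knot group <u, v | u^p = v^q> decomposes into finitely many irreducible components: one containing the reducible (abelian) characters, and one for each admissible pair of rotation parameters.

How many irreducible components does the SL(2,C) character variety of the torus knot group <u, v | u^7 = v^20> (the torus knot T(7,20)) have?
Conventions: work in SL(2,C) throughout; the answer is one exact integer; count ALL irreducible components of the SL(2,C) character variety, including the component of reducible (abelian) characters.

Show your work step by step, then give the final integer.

In the torus knot group T(7,20), u^7 = v^20 is central, so an irreducible representation sends it to +I or -I (Schur).
This locks tr(u) to 2*cos(pi*alpha/7), alpha in 1..6, and tr(v) to 2*cos(pi*beta/20), beta in 1..19, on each component of irreducible characters.
Consistency of u^7 = (-1)^alpha I with v^20 = (-1)^beta I forces alpha = beta (mod 2).
count pairs: odd alpha (3 choices) x odd beta (10), plus even alpha (3) x even beta (9): 3*10 + 3*9 = 57.
That is 57 components of irreducible characters, and with the reducible (abelian) component the total is 58.

58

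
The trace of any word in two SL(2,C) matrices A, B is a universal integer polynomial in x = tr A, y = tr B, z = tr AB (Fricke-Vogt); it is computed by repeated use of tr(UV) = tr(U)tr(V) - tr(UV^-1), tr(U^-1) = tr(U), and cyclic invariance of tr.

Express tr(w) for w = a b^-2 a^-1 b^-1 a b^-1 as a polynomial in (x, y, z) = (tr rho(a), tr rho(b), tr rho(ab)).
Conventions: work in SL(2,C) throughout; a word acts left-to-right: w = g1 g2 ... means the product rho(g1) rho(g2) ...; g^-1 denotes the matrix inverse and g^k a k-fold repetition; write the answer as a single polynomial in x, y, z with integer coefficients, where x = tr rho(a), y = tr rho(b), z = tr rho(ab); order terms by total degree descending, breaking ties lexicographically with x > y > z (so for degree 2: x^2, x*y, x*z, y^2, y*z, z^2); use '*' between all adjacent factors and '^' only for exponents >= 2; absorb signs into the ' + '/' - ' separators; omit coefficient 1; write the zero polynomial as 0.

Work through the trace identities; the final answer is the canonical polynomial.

trace(b^-1 a) = trace(a)*trace(b) - trace(a b) = x*y - z
use: trace(b^-1 a b^-1) = trace(b^-1 a)*trace(b) - trace(b^-1 a b) = x*y^2 - y*z - x
trace(a^2) = trace(a)*trace(a) - trace(1) = x^2 - 2
trace(b a^2) = trace(a)*trace(b a) - trace(b) = x*z - y
trace(a^2 b a) = trace(a)*trace(b a^2) - trace(b a) = x^2*z - x*y - z
use: trace(b a b a) = trace(a b)*trace(a b) - trace(1)   [split at repeated a] = z^2 - 2
apply: trace(b a b) = trace(b)*trace(a b) - trace(a) = y*z - x
trace(a^2 b a b) = trace(a)*trace(b a b a) - trace(b a b) = x*z^2 - y*z - x
trace(b^-1 a^2 b a) = trace(a^2 b a)*trace(b) - trace(a^2 b a b) = x^2*y*z - x*y^2 - x*z^2 + x
apply: trace(a b a^-1 b^-1 a) = trace(b^-1 a^2 b)*trace(a) - trace(b^-1 a^2 b a) = -x^2*y*z + x^3 + x*y^2 + x*z^2 - 3*x
trace(b a b a b) = trace(b)*trace(a b a b) - trace(a b a) = y*z^2 - x*z - y
trace(b a b a b a) = trace(a b)*trace(a b a b) - trace(a^-1 b^-1)   [split at repeated a] = z^3 - 3*z
apply: trace(a b a b a^-1 b) = trace(b a b a b)*trace(a) - trace(b a b a b a) = x*y*z^2 - x^2*z - z^3 - x*y + 3*z
use: trace(a b a^-1 b^-1 a b) = trace(a b a b a^-1)*trace(b) - trace(a b a b a^-1 b) = -x*y*z^2 + x^2*z + y^2*z + z^3 - 3*z
use: trace(a^-1 b^-1 a b^-1 a b) = trace(a b a^-1 b^-1 a)*trace(b) - trace(a b a^-1 b^-1 a b) = -x^2*y^2*z + x^3*y + x*y^3 + 2*x*y*z^2 - x^2*z - y^2*z - z^3 - 3*x*y + 3*z
apply: trace(a^-1 b^-1 a b^-1 a b^-1) = trace(a^-1 b^-1 a b^-1 a)*trace(b) - trace(a^-1 b^-1 a b^-1 a b) = x^2*y^2*z - x^3*y - 2*x*y*z^2 + x^2*z + z^3 + 2*x*y - 3*z
use: trace(a b^-2 a^-1 b^-1 a b^-1) = trace(a^-1 b^-1 a b^-1 a b^-1)*trace(b) - trace(a^-1 b^-1 a b^-1 a) = x^2*y^3*z - x^3*y^2 - 2*x*y^2*z^2 + x^2*y*z + y*z^3 + x*y^2 - 2*y*z + x

x^2*y^3*z - x^3*y^2 - 2*x*y^2*z^2 + x^2*y*z + y*z^3 + x*y^2 - 2*y*z + x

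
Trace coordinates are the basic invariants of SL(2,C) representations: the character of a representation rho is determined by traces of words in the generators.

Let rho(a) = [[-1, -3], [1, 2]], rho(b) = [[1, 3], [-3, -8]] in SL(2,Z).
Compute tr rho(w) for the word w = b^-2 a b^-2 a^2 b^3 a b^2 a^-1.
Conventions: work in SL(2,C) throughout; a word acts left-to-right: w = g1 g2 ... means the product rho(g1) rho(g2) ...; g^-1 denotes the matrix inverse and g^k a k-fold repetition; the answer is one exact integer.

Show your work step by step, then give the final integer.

-5334329

rho(b^-1) = [[-8, -3], [3, 1]]
... * rho(b^-1) = [[-8, -3], [3, 1]]  ->  [[55, 21], [-21, -8]]
... * rho(a) = [[-1, -3], [1, 2]]  ->  [[-34, -123], [13, 47]]
... * rho(b^-1) = [[-8, -3], [3, 1]]  ->  [[-97, -21], [37, 8]]
... * rho(b^-1) = [[-8, -3], [3, 1]]  ->  [[713, 270], [-272, -103]]
... * rho(a) = [[-1, -3], [1, 2]]  ->  [[-443, -1599], [169, 610]]
... * rho(a) = [[-1, -3], [1, 2]]  ->  [[-1156, -1869], [441, 713]]
... * rho(b) = [[1, 3], [-3, -8]]  ->  [[4451, 11484], [-1698, -4381]]
... * rho(b) = [[1, 3], [-3, -8]]  ->  [[-30001, -78519], [11445, 29954]]
... * rho(b) = [[1, 3], [-3, -8]]  ->  [[205556, 538149], [-78417, -205297]]
... * rho(a) = [[-1, -3], [1, 2]]  ->  [[332593, 459630], [-126880, -175343]]
... * rho(b) = [[1, 3], [-3, -8]]  ->  [[-1046297, -2679261], [399149, 1022104]]
... * rho(b) = [[1, 3], [-3, -8]]  ->  [[6991486, 18295197], [-2667163, -6979385]]
... * rho(a^-1) = [[2, 3], [-1, -1]]  ->  [[-4312225, 2679261], [1645059, -1022104]]
tr = -4312225 + -1022104 = -5334329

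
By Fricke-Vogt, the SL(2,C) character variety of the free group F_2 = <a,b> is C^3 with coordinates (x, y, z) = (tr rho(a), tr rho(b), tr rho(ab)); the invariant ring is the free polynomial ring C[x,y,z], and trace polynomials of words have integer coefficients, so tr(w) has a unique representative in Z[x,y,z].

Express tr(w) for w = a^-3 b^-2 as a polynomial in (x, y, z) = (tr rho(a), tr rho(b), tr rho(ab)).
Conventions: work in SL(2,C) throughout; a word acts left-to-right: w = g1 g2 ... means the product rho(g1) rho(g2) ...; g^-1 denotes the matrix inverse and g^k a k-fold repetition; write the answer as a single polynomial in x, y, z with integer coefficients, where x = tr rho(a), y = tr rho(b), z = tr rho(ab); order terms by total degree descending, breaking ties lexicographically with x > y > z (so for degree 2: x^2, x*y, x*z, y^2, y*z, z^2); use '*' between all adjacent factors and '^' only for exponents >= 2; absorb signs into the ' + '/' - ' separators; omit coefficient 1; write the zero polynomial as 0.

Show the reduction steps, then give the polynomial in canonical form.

apply: tr(a^-1) = tr(a) = x
tr(a^-1 b) = tr(b) tr(a) - tr(b a) = x*y - z
use: tr(b^-1 a^-1) = tr(a^-1) tr(b) - tr(a^-1 b) = z
use: tr(b^-1 a^-2) = tr(b^-1 a^-1) tr(a) - tr(b^-1) = x*z - y
tr(b^-1 a^-3) = tr(b^-1 a^-2) tr(a) - tr(b^-1 a^-1) = x^2*z - x*y - z
use: tr(a^-2) = tr(a^-1) tr(a) - tr(1) = x^2 - 2
tr(a^-3) = tr(a^-2) tr(a) - tr(a^-1) = x^3 - 3*x
use: tr(a^-3 b^-2) = tr(b^-1 a^-3) tr(b) - tr(b^-1 a^-3 b) = x^2*y*z - x^3 - x*y^2 - y*z + 3*x

x^2*y*z - x^3 - x*y^2 - y*z + 3*x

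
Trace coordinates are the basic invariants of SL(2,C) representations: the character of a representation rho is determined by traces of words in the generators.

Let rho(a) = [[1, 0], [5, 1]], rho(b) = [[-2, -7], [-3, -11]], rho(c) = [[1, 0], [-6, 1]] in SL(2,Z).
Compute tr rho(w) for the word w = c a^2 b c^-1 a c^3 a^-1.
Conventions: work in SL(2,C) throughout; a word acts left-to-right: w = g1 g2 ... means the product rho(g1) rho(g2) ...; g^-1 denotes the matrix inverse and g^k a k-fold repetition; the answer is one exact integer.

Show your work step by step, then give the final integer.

rho(c) = [[1, 0], [-6, 1]]
... * rho(a) = [[1, 0], [5, 1]]  ->  [[1, 0], [-1, 1]]
... * rho(a) = [[1, 0], [5, 1]]  ->  [[1, 0], [4, 1]]
... * rho(b) = [[-2, -7], [-3, -11]]  ->  [[-2, -7], [-11, -39]]
... * rho(c^-1) = [[1, 0], [6, 1]]  ->  [[-44, -7], [-245, -39]]
... * rho(a) = [[1, 0], [5, 1]]  ->  [[-79, -7], [-440, -39]]
... * rho(c) = [[1, 0], [-6, 1]]  ->  [[-37, -7], [-206, -39]]
... * rho(c) = [[1, 0], [-6, 1]]  ->  [[5, -7], [28, -39]]
... * rho(c) = [[1, 0], [-6, 1]]  ->  [[47, -7], [262, -39]]
... * rho(a^-1) = [[1, 0], [-5, 1]]  ->  [[82, -7], [457, -39]]
tr = 82 + -39 = 43

43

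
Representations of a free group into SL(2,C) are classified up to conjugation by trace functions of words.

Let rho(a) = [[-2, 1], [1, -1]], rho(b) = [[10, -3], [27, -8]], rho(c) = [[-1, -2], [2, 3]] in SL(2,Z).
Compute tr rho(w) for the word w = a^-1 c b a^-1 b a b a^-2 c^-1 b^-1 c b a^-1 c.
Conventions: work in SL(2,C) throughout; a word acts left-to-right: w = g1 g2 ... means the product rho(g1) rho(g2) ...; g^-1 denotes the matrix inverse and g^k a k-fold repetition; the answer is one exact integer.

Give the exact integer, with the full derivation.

rho(a^-1) = [[-1, -1], [-1, -2]]
... * rho(c) = [[-1, -2], [2, 3]]  ->  [[-1, -1], [-3, -4]]
... * rho(b) = [[10, -3], [27, -8]]  ->  [[-37, 11], [-138, 41]]
... * rho(a^-1) = [[-1, -1], [-1, -2]]  ->  [[26, 15], [97, 56]]
... * rho(b) = [[10, -3], [27, -8]]  ->  [[665, -198], [2482, -739]]
... * rho(a) = [[-2, 1], [1, -1]]  ->  [[-1528, 863], [-5703, 3221]]
... * rho(b) = [[10, -3], [27, -8]]  ->  [[8021, -2320], [29937, -8659]]
... * rho(a^-1) = [[-1, -1], [-1, -2]]  ->  [[-5701, -3381], [-21278, -12619]]
... * rho(a^-1) = [[-1, -1], [-1, -2]]  ->  [[9082, 12463], [33897, 46516]]
... * rho(c^-1) = [[3, 2], [-2, -1]]  ->  [[2320, 5701], [8659, 21278]]
... * rho(b^-1) = [[-8, 3], [-27, 10]]  ->  [[-172487, 63970], [-643778, 238757]]
... * rho(c) = [[-1, -2], [2, 3]]  ->  [[300427, 536884], [1121292, 2003827]]
... * rho(b) = [[10, -3], [27, -8]]  ->  [[17500138, -5196353], [65316249, -19394492]]
... * rho(a^-1) = [[-1, -1], [-1, -2]]  ->  [[-12303785, -7107432], [-45921757, -26527265]]
... * rho(c) = [[-1, -2], [2, 3]]  ->  [[-1911079, 3285274], [-7132773, 12261719]]
tr = -1911079 + 12261719 = 10350640

10350640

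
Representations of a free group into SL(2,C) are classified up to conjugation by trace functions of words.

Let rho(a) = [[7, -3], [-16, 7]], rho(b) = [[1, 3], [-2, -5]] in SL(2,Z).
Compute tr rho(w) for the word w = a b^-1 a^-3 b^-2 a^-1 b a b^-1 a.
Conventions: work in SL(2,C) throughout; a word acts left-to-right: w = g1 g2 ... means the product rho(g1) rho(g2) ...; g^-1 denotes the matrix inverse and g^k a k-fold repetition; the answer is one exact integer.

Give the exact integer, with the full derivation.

rho(a) = [[7, -3], [-16, 7]]
... * rho(b^-1) = [[-5, -3], [2, 1]]  ->  [[-41, -24], [94, 55]]
... * rho(a^-1) = [[7, 3], [16, 7]]  ->  [[-671, -291], [1538, 667]]
... * rho(a^-1) = [[7, 3], [16, 7]]  ->  [[-9353, -4050], [21438, 9283]]
... * rho(a^-1) = [[7, 3], [16, 7]]  ->  [[-130271, -56409], [298594, 129295]]
... * rho(b^-1) = [[-5, -3], [2, 1]]  ->  [[538537, 334404], [-1234380, -766487]]
... * rho(b^-1) = [[-5, -3], [2, 1]]  ->  [[-2023877, -1281207], [4638926, 2936653]]
... * rho(a^-1) = [[7, 3], [16, 7]]  ->  [[-34666451, -15040080], [79458930, 34473349]]
... * rho(b) = [[1, 3], [-2, -5]]  ->  [[-4586291, -28798953], [10512232, 66010045]]
... * rho(a) = [[7, -3], [-16, 7]]  ->  [[428679211, -187833798], [-982575096, 430533619]]
... * rho(b^-1) = [[-5, -3], [2, 1]]  ->  [[-2519063651, -1473871431], [5773942718, 3378258907]]
... * rho(a) = [[7, -3], [-16, 7]]  ->  [[5948497339, -2759909064], [-13634543486, 6325984195]]
tr = 5948497339 + 6325984195 = 12274481534

12274481534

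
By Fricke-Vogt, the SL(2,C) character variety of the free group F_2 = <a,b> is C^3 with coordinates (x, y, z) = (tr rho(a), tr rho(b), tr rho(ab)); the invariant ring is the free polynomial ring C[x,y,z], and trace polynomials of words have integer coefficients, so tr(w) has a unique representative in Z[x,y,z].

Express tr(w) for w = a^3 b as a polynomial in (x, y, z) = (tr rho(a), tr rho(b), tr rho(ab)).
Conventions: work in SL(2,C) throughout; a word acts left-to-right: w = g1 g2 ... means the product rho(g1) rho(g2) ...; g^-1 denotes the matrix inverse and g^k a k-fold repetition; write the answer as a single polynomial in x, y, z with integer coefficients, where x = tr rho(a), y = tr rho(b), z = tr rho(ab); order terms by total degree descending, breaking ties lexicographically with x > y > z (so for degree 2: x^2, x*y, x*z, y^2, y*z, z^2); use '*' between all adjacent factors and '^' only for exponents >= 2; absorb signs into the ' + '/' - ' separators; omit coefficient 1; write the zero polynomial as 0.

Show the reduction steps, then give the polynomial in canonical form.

x^2*z - x*y - z

tr(a b a) = tr(a) tr(b a) - tr(b)   [square of a] = x*z - y
tr(a^3 b) = tr(a) tr(a b a) - tr(a b)   [square of a] = x^2*z - x*y - z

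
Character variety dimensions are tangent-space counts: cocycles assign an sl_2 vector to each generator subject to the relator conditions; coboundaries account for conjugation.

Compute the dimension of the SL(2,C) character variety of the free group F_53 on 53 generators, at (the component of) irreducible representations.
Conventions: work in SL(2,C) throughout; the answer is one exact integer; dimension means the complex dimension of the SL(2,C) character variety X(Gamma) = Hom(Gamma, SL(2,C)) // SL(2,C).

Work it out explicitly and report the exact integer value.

Gamma = F_53 has 53 generators and no relators.
Z^1(Gamma, Ad rho) = (sl_2)^53: a cocycle is a free choice of one sl_2 vector per generator, so dim Z^1 = 3*53 = 159.
Irreducibility makes the coboundary map sl_2 -> Z^1 injective (trivial centralizer), so dim B^1 = 3.
Therefore dim X = 159 - 3 = 156.

156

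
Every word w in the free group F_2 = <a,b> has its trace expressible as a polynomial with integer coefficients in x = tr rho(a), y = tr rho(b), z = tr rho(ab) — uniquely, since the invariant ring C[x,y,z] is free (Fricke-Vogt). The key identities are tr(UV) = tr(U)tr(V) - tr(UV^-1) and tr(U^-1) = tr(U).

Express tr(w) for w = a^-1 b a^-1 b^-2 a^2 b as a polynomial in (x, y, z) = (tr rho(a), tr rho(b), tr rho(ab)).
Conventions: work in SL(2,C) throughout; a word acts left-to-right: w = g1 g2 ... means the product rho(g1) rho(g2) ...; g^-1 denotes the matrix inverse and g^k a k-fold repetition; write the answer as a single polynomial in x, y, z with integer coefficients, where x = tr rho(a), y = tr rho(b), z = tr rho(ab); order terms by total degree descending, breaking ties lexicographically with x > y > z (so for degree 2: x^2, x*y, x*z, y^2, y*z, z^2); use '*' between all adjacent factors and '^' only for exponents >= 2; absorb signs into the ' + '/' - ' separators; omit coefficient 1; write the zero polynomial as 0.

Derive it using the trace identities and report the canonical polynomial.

-x^3*y^3*z + x^4*y^2 + x^2*y^4 + 2*x^2*y^2*z^2 - x^3*y*z - x*y^3*z - x*y*z^3 - 4*x^2*y^2 + 3*x*y*z + x^2 + y^2 + z^2 - 2

and trace(a^2 b) = trace(a)*trace(b a) - trace(b)  (reduce the a square) = x*z - y
and trace(a^2) = trace(a)*trace(a) - trace(1)  (reduce the a square) = x^2 - 2
and trace(b a^2 b) = trace(b)*trace(a^2 b) - trace(a^2)  (reduce the b square) = x*y*z - x^2 - y^2 + 2
trace(b a b a) = trace(b a)*trace(b a) - trace(1)  (split on b) = z^2 - 2
trace(b a b) = trace(b)*trace(a b) - trace(a)  (reduce the b square) = y*z - x
trace(b a^2 b a) = trace(a)*trace(b a b a) - trace(b a b)  (reduce the a square) = x*z^2 - y*z - x
and trace(a^2 b a^-1 b) = trace(b a^2 b)*trace(a) - trace(b a^2 b a)  (eliminate a^-1) = x^2*y*z - x^3 - x*y^2 - x*z^2 + y*z + 3*x
trace(b^-1 a^2 b a^-1) = trace(a^2 b a^-1)*trace(b) - trace(a^2 b a^-1 b)  (eliminate b^-1) = -x^2*y*z + x^3 + x*y^2 + x*z^2 - 3*x
next, trace(a^3 b) = trace(a)*trace(b a^2) - trace(b a)  (reduce the a square) = x^2*z - x*y - z
trace(a^3) = trace(a)*trace(a^2) - trace(a)  (reduce the a square) = x^3 - 3*x
next, trace(a^2 b^2 a) = trace(b)*trace(a^3 b) - trace(a^3)  (reduce the b square) = x^2*y*z - x^3 - x*y^2 - y*z + 3*x
and trace(a^2 b^2 a b) = trace(b)*trace(a b a^2 b) - trace(a b a^2)  (reduce the b square) = x*y*z^2 - x^2*z - y^2*z + z
trace(b^-1 a^2 b^2 a) = trace(a^2 b^2 a)*trace(b) - trace(a^2 b^2 a b)  (eliminate b^-1) = x^2*y^2*z - x^3*y - x*y^3 - x*y*z^2 + x^2*z + 3*x*y - z
next, trace(b a b^-2 a^2 b) = trace(b^-1 a^2 b^2 a)*trace(b) - trace(b^-1 a^2 b^2 a b)  (eliminate b^-1) = x^2*y^3*z - x^3*y^2 - x*y^4 - x*y^2*z^2 + x^3 + 4*x*y^2 - 3*x
trace(a^2 b a b a) = trace(a)*trace(b a b a^2) - trace(b a b a)  (reduce the a square) = x^2*z^2 - x*y*z - x^2 - z^2 + 2
and trace(b a b a b a) = trace(b a)*trace(b a b a) - trace(b^-1 a^-1)  (split on b) = z^3 - 3*z
trace(b a b a b) = trace(b)*trace(a b a b) - trace(a b a)  (reduce the b square) = y*z^2 - x*z - y
next, trace(a^2 b a b a b) = trace(a)*trace(b a b a b a) - trace(b a b a b)  (reduce the a square) = x*z^3 - y*z^2 - 2*x*z + y
trace(a^2 b a b a b^-1) = trace(a^2 b a b a)*trace(b) - trace(a^2 b a b a b)  (eliminate b^-1) = x^2*y*z^2 - x*y^2*z - x*z^3 - x^2*y + 2*x*z + y
next, trace(b a b^-2 a^2 b a) = trace(a^2 b a b a b^-1)*trace(b) - trace(a^2 b a b a)  (eliminate b^-1) = x^2*y^2*z^2 - x*y^3*z - x*y*z^3 - x^2*y^2 - x^2*z^2 + 3*x*y*z + x^2 + y^2 + z^2 - 2
trace(b^-2 a^2 b a^-1 b a) = trace(b a b^-2 a^2 b)*trace(a) - trace(b a b^-2 a^2 b a)  (eliminate a^-1) = x^3*y^3*z - x^4*y^2 - x^2*y^4 - 2*x^2*y^2*z^2 + x*y^3*z + x*y*z^3 + x^4 + 5*x^2*y^2 + x^2*z^2 - 3*x*y*z - 4*x^2 - y^2 - z^2 + 2
trace(a^-1 b a^-1 b^-2 a^2 b) = trace(b^-2 a^2 b a^-1 b)*trace(a) - trace(b^-2 a^2 b a^-1 b a)  (eliminate a^-1) = -x^3*y^3*z + x^4*y^2 + x^2*y^4 + 2*x^2*y^2*z^2 - x^3*y*z - x*y^3*z - x*y*z^3 - 4*x^2*y^2 + 3*x*y*z + x^2 + y^2 + z^2 - 2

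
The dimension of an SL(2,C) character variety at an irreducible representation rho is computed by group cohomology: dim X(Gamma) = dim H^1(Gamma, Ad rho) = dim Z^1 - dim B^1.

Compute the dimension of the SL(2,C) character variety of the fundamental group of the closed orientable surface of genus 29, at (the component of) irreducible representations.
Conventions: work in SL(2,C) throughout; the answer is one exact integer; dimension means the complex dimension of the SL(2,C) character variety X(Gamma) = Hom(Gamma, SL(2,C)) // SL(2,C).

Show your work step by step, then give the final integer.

pi_1 of the closed genus-29 surface has 58 generators bound by the single product-of-commutators relator.
Before the relator condition, cocycle space has dim 3*58 = 174.
At an irreducible rho, H^2 = coker(d_2) vanishes (Poincare duality: H^2 is dual to H^0 = invariants = 0), so d_2 is surjective onto sl_2 and dim Z^1 = 174 - 3 = 171.
Coboundaries contribute dim B^1 = 3 (injective at irreducible rho).
dim X = dim H^1 = 171 - 3 = 168.

168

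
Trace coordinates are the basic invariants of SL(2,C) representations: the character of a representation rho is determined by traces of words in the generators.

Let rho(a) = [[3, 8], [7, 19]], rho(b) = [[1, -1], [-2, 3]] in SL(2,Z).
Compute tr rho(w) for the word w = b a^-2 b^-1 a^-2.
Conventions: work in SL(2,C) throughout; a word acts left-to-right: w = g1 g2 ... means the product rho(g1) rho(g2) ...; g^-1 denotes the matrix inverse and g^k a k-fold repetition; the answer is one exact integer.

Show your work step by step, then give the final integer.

905566

rho(b) = [[1, -1], [-2, 3]]
... * rho(a^-1) = [[19, -8], [-7, 3]]  ->  [[26, -11], [-59, 25]]
... * rho(a^-1) = [[19, -8], [-7, 3]]  ->  [[571, -241], [-1296, 547]]
... * rho(b^-1) = [[3, 1], [2, 1]]  ->  [[1231, 330], [-2794, -749]]
... * rho(a^-1) = [[19, -8], [-7, 3]]  ->  [[21079, -8858], [-47843, 20105]]
... * rho(a^-1) = [[19, -8], [-7, 3]]  ->  [[462507, -195206], [-1049752, 443059]]
tr = 462507 + 443059 = 905566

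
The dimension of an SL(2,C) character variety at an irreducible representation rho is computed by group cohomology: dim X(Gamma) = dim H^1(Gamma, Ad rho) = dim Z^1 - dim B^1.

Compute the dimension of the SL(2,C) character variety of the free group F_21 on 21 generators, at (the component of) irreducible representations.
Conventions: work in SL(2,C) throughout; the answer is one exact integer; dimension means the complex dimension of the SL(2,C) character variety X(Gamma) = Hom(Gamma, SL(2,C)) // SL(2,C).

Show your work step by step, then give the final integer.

60

Gamma = F_21 has 21 generators and no relators.
Z^1(Gamma, Ad rho) = (sl_2)^21: a cocycle is a free choice of one sl_2 vector per generator, so dim Z^1 = 3*21 = 63.
Irreducibility makes the coboundary map sl_2 -> Z^1 injective (trivial centralizer), so dim B^1 = 3.
dim X = dim H^1 = dim Z^1 - dim B^1 = 63 - 3 = 60.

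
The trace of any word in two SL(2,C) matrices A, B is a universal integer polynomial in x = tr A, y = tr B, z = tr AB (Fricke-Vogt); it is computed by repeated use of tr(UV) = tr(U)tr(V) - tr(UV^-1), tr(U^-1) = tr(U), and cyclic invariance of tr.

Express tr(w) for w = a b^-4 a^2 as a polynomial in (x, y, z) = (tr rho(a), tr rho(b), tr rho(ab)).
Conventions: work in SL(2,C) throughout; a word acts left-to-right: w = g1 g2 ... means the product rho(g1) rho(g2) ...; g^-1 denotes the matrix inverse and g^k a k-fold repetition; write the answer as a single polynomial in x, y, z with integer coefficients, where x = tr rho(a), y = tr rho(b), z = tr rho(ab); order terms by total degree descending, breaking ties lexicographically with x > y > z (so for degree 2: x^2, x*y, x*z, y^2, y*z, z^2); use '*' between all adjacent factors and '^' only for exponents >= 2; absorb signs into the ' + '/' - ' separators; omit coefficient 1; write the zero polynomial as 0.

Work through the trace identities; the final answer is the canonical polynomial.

trace(a^2) = trace(a) trace(a) - trace(1)   [square of a] = x^2 - 2
reduce: trace(a^3) = trace(a) trace(a^2) - trace(a)   [square of a] = x^3 - 3*x
reduce: trace(a b a) = trace(a) trace(b a) - trace(b)   [square of a] = x*z - y
so trace(a^3 b) = trace(a) trace(a b a) - trace(a b)   [square of a] = x^2*z - x*y - z
trace(b^-1 a^3) = trace(a^3) trace(b) - trace(a^3 b)   [inverse elimination on b] = x^3*y - x^2*z - 2*x*y + z
trace(b^-1 a^3 b^-1) = trace(b^-1 a^3) trace(b) - trace(b^-1 a^3 b)   [inverse elimination on b] = x^3*y^2 - x^2*y*z - x^3 - 2*x*y^2 + y*z + 3*x
reduce: trace(b^-3 a^3) = trace(b^-1 a^3 b^-1) trace(b) - trace(b^-1 a^3)   [inverse elimination on b] = x^3*y^3 - x^2*y^2*z - 2*x^3*y - 2*x*y^3 + x^2*z + y^2*z + 5*x*y - z
trace(a b^-4 a^2) = trace(b^-3 a^3) trace(b) - trace(b^-3 a^3 b)   [inverse elimination on b] = x^3*y^4 - x^2*y^3*z - 3*x^3*y^2 - 2*x*y^4 + 2*x^2*y*z + y^3*z + x^3 + 7*x*y^2 - 2*y*z - 3*x

x^3*y^4 - x^2*y^3*z - 3*x^3*y^2 - 2*x*y^4 + 2*x^2*y*z + y^3*z + x^3 + 7*x*y^2 - 2*y*z - 3*x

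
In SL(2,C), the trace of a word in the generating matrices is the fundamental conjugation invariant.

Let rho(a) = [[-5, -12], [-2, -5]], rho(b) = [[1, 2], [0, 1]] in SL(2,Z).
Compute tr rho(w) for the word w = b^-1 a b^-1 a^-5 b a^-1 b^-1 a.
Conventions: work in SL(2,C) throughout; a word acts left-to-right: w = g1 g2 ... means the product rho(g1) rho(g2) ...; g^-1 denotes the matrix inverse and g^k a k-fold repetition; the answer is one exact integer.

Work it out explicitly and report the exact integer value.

rho(b^-1) = [[1, -2], [0, 1]]
... * rho(a) = [[-5, -12], [-2, -5]]  ->  [[-1, -2], [-2, -5]]
... * rho(b^-1) = [[1, -2], [0, 1]]  ->  [[-1, 0], [-2, -1]]
... * rho(a^-1) = [[-5, 12], [2, -5]]  ->  [[5, -12], [8, -19]]
... * rho(a^-1) = [[-5, 12], [2, -5]]  ->  [[-49, 120], [-78, 191]]
... * rho(a^-1) = [[-5, 12], [2, -5]]  ->  [[485, -1188], [772, -1891]]
... * rho(a^-1) = [[-5, 12], [2, -5]]  ->  [[-4801, 11760], [-7642, 18719]]
... * rho(a^-1) = [[-5, 12], [2, -5]]  ->  [[47525, -116412], [75648, -185299]]
... * rho(b) = [[1, 2], [0, 1]]  ->  [[47525, -21362], [75648, -34003]]
... * rho(a^-1) = [[-5, 12], [2, -5]]  ->  [[-280349, 677110], [-446246, 1077791]]
... * rho(b^-1) = [[1, -2], [0, 1]]  ->  [[-280349, 1237808], [-446246, 1970283]]
... * rho(a) = [[-5, -12], [-2, -5]]  ->  [[-1073871, -2824852], [-1709336, -4496463]]
tr = -1073871 + -4496463 = -5570334

-5570334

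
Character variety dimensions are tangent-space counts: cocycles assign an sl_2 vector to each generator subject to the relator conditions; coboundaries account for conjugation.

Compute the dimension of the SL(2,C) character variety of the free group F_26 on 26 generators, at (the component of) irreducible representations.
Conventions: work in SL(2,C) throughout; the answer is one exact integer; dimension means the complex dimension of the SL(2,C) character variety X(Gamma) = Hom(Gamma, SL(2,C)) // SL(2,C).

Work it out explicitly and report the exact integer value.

75

Here Gamma is free of rank 26 — no relator constrains a cocycle.
So Z^1 = (sl_2)^26 in full: dim Z^1 = 78.
At an irreducible rho the centralizer of the image in sl_2 is 0, so the coboundary map sl_2 -> Z^1 is injective: dim B^1 = 3.
dim H^1 = 78 - 3 = 75, which is dim X.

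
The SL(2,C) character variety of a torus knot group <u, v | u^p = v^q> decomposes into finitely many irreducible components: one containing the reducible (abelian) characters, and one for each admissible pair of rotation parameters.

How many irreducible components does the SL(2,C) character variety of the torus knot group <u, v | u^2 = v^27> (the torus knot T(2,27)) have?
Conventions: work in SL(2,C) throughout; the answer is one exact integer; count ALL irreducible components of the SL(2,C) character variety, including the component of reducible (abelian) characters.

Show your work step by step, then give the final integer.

For T(2,27): irreducibility forces the central element u^2 = v^27 to one of +I, -I.
So on each irreducible component the traces are pinned: tr(u) = 2*cos(pi*alpha/2) with 1 <= alpha <= 1, tr(v) = 2*cos(pi*beta/27) with 1 <= beta <= 26.
Consistency of u^2 = (-1)^alpha I with v^27 = (-1)^beta I forces alpha = beta (mod 2).
Enumerate parity-matched pairs: 1*13 odd-odd plus 0*13 even-even gives 13.
components with irreducible characters: 13; plus the single component of reducible (abelian) characters: total 14.

14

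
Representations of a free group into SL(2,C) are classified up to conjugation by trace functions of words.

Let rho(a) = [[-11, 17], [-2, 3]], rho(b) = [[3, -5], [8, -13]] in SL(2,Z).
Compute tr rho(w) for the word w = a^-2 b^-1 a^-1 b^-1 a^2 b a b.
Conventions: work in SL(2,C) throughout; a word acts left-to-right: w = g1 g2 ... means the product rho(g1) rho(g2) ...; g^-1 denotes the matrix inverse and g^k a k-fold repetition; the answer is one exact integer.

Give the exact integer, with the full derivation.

-99531774

rho(a^-1) = [[3, -17], [2, -11]]
... * rho(a^-1) = [[3, -17], [2, -11]]  ->  [[-25, 136], [-16, 87]]
... * rho(b^-1) = [[-13, 5], [-8, 3]]  ->  [[-763, 283], [-488, 181]]
... * rho(a^-1) = [[3, -17], [2, -11]]  ->  [[-1723, 9858], [-1102, 6305]]
... * rho(b^-1) = [[-13, 5], [-8, 3]]  ->  [[-56465, 20959], [-36114, 13405]]
... * rho(a) = [[-11, 17], [-2, 3]]  ->  [[579197, -897028], [370444, -573723]]
... * rho(a) = [[-11, 17], [-2, 3]]  ->  [[-4577111, 7155265], [-2927438, 4576379]]
... * rho(b) = [[3, -5], [8, -13]]  ->  [[43510787, -70132890], [27828718, -44855737]]
... * rho(a) = [[-11, 17], [-2, 3]]  ->  [[-338352877, 529284709], [-216404424, 338520995]]
... * rho(b) = [[3, -5], [8, -13]]  ->  [[3219219041, -5188936832], [2058954688, -3318750815]]
tr = 3219219041 + -3318750815 = -99531774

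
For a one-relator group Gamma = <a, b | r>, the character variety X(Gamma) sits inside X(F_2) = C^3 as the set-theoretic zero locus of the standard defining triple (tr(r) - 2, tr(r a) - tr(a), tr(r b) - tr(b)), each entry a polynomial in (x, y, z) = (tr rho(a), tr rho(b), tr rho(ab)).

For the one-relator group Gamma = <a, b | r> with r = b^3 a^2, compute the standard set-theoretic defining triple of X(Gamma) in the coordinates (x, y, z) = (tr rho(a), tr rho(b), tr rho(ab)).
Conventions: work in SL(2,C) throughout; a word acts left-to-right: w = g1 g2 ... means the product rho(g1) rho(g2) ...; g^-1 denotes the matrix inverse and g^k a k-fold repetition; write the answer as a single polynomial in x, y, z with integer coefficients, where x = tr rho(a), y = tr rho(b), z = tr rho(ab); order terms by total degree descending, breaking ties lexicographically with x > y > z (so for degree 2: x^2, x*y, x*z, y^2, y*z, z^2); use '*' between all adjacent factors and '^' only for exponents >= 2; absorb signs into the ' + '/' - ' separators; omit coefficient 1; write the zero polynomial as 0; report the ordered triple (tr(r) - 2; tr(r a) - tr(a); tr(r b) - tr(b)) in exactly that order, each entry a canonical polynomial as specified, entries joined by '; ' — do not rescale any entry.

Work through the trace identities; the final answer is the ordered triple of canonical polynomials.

x*y^2*z - x^2*y - y^3 - x*z + 3*y - 2; x^2*y^2*z - x^3*y - x*y^3 - x^2*z - y^2*z + 4*x*y - x + z; x*y^3*z - x^2*y^2 - y^4 - 2*x*y*z + x^2 + 4*y^2 - y - 2

trace(a b^2) = trace(b) trace(a b) - trace(a) = y*z - x
trace(b^3 a) = trace(b) trace(a b^2) - trace(a b) = y^2*z - x*y - z
trace(b^2) = trace(b) trace(b) - trace(1) = y^2 - 2
trace(b^3) = trace(b) trace(b^2) - trace(b) = y^3 - 3*y
apply: trace(b^3 a^2) = trace(a) trace(b^3 a) - trace(b^3) = x*y^2*z - x^2*y - y^3 - x*z + 3*y
trace(a b a) = trace(a) trace(b a) - trace(b)  (reduce the a square) = x*z - y
use: trace(a^3 b) = trace(a) trace(a b a) - trace(a b)  (reduce the a square) = x^2*z - x*y - z
use: trace(a^2) = trace(a) trace(a) - trace(1)  (reduce the a square) = x^2 - 2
apply: trace(a^3) = trace(a) trace(a^2) - trace(a)  (reduce the a square) = x^3 - 3*x
apply: trace(a^3 b^2) = trace(b) trace(a^3 b) - trace(a^3)  (reduce the b square) = x^2*y*z - x^3 - x*y^2 - y*z + 3*x
trace(b^3 a^3) = trace(b) trace(a^3 b^2) - trace(a^3 b)  (reduce the b square) = x^2*y^2*z - x^3*y - x*y^3 - x^2*z - y^2*z + 4*x*y + z
trace(b^4 a) = trace(b) trace(a b^3) - trace(a b^2)   [square of b] = y^3*z - x*y^2 - 2*y*z + x
trace(b^4) = trace(b) trace(b^3) - trace(b^2)   [square of b] = y^4 - 4*y^2 + 2
use: trace(b^3 a^2 b) = trace(a) trace(b^4 a) - trace(b^4)   [square of a] = x*y^3*z - x^2*y^2 - y^4 - 2*x*y*z + x^2 + 4*y^2 - 2
assemble the triple (trace(r) - 2; trace(r a) - x; trace(r b) - y)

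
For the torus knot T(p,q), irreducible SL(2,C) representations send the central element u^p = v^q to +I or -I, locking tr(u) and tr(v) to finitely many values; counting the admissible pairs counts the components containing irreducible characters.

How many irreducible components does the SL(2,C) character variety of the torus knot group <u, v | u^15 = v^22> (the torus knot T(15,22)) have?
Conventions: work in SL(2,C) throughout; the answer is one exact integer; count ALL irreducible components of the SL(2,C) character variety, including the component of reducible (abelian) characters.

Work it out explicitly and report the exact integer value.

In the torus knot group T(15,22), u^15 = v^22 is central, so an irreducible representation sends it to +I or -I (Schur).
So on each irreducible component the traces are pinned: tr(u) = 2*cos(pi*alpha/15) with 1 <= alpha <= 14, tr(v) = 2*cos(pi*beta/22) with 1 <= beta <= 21.
The two central values (-1)^alpha I and (-1)^beta I must be the same matrix, so alpha and beta share a parity.
count pairs: odd alpha (7 choices) x odd beta (11), plus even alpha (7) x even beta (10): 7*11 + 7*10 = 147.
Total: 147 irreducible-character components + 1 reducible (abelian) component = 148.

148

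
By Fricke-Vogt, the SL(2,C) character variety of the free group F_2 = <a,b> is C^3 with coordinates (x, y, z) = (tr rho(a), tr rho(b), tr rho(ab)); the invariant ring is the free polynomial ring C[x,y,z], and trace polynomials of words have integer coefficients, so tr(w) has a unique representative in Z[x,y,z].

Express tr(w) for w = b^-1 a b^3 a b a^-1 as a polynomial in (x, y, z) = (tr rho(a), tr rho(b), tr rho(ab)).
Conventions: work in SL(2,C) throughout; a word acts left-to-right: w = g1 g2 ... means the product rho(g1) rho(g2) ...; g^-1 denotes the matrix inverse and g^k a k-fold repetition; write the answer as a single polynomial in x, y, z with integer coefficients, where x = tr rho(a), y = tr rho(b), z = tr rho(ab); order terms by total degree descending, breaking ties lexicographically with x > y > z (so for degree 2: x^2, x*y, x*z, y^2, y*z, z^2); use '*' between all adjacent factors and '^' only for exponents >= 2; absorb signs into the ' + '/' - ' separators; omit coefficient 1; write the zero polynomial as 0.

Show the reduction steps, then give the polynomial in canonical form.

so trace(b a b) = trace(b) * trace(a b) - trace(a)  (reduce the b square) = y*z - x
so trace(b a b^2) = trace(b) * trace(b a b) - trace(b a)  (reduce the b square) = y^2*z - x*y - z
so trace(b^3 a b) = trace(b) * trace(b a b^2) - trace(b a b)  (reduce the b square) = y^3*z - x*y^2 - 2*y*z + x
reduce: trace(a b a b) = trace(b a) * trace(b a) - trace(1)  (split on b) = z^2 - 2
reduce: trace(a b a) = trace(a) * trace(b a) - trace(b)  (reduce the a square) = x*z - y
so trace(b a b a b) = trace(b) * trace(a b a b) - trace(a b a)  (reduce the b square) = y*z^2 - x*z - y
so trace(a b^3 a b) = trace(b) * trace(b a b a b) - trace(b a b a)  (reduce the b square) = y^2*z^2 - x*y*z - y^2 - z^2 + 2
reduce: trace(b^2) = trace(b) * trace(b) - trace(1)  (reduce the b square) = y^2 - 2
so trace(b^3) = trace(b) * trace(b^2) - trace(b)  (reduce the b square) = y^3 - 3*y
reduce: trace(a b^3 a) = trace(a) * trace(b^3 a) - trace(b^3)  (reduce the a square) = x*y^2*z - x^2*y - y^3 - x*z + 3*y
trace(b a b^3 a b) = trace(b) * trace(a b^3 a b) - trace(a b^3 a)  (reduce the b square) = y^3*z^2 - 2*x*y^2*z + x^2*y - y*z^2 + x*z - y
trace(a b a b a b) = trace(b a b a) * trace(b a) - trace(a b)  (split on b) = z^3 - 3*z
trace(a b a b a) = trace(a) * trace(b a b a) - trace(b a b)  (reduce the a square) = x*z^2 - y*z - x
trace(b a b a b a b) = trace(b) * trace(a b a b a b) - trace(a b a b a)  (reduce the b square) = y*z^3 - x*z^2 - 2*y*z + x
reduce: trace(b a b^3 a b a) = trace(b) * trace(b a b a b a b) - trace(b a b a b a)  (reduce the b square) = y^2*z^3 - x*y*z^2 - 2*y^2*z - z^3 + x*y + 3*z
so trace(a b^3 a b a^-1 b) = trace(b a b^3 a b) * trace(a) - trace(b a b^3 a b a)  (eliminate a^-1) = x*y^3*z^2 - 2*x^2*y^2*z - y^2*z^3 + x^3*y + x^2*z + 2*y^2*z + z^3 - 2*x*y - 3*z
trace(b^-1 a b^3 a b a^-1) = trace(a b^3 a b a^-1) * trace(b) - trace(a b^3 a b a^-1 b)  (eliminate b^-1) = -x*y^3*z^2 + 2*x^2*y^2*z + y^4*z + y^2*z^3 - x^3*y - x*y^3 - x^2*z - 4*y^2*z - z^3 + 3*x*y + 3*z

-x*y^3*z^2 + 2*x^2*y^2*z + y^4*z + y^2*z^3 - x^3*y - x*y^3 - x^2*z - 4*y^2*z - z^3 + 3*x*y + 3*z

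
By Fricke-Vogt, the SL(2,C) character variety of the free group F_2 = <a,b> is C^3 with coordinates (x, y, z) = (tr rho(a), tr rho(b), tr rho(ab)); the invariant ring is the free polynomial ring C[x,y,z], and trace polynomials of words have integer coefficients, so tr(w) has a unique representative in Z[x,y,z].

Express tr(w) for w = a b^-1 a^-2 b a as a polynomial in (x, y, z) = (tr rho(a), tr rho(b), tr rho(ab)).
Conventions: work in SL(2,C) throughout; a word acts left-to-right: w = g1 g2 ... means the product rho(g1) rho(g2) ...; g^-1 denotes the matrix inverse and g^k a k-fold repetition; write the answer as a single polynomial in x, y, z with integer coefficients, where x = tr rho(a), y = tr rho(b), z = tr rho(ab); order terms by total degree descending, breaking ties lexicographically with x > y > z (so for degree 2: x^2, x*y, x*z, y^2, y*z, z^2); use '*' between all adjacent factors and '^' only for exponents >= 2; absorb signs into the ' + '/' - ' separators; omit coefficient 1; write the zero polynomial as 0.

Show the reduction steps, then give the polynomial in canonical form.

-x^3*y*z + x^4 + x^2*y^2 + x^2*z^2 - 4*x^2 + 2

trace(a^2 b) = trace(a)*trace(b a) - trace(b) = x*z - y
apply: trace(a^2) = trace(a)*trace(a) - trace(1) = x^2 - 2
trace(b a^2 b) = trace(b)*trace(a^2 b) - trace(a^2) = x*y*z - x^2 - y^2 + 2
apply: trace(b a b a) = trace(b a)*trace(b a) - trace(1) = z^2 - 2
trace(b a b) = trace(b)*trace(a b) - trace(a) = y*z - x
trace(b a^2 b a) = trace(a)*trace(b a b a) - trace(b a b) = x*z^2 - y*z - x
trace(b a^2 b a^-1) = trace(b a^2 b)*trace(a) - trace(b a^2 b a) = x^2*y*z - x^3 - x*y^2 - x*z^2 + y*z + 3*x
use: trace(a^-2 b a^2 b) = trace(b a^2 b a^-1)*trace(a) - trace(b a^2 b) = x^3*y*z - x^4 - x^2*y^2 - x^2*z^2 + 4*x^2 + y^2 - 2
apply: trace(a b^-1 a^-2 b a) = trace(a^-2 b a^2)*trace(b) - trace(a^-2 b a^2 b) = -x^3*y*z + x^4 + x^2*y^2 + x^2*z^2 - 4*x^2 + 2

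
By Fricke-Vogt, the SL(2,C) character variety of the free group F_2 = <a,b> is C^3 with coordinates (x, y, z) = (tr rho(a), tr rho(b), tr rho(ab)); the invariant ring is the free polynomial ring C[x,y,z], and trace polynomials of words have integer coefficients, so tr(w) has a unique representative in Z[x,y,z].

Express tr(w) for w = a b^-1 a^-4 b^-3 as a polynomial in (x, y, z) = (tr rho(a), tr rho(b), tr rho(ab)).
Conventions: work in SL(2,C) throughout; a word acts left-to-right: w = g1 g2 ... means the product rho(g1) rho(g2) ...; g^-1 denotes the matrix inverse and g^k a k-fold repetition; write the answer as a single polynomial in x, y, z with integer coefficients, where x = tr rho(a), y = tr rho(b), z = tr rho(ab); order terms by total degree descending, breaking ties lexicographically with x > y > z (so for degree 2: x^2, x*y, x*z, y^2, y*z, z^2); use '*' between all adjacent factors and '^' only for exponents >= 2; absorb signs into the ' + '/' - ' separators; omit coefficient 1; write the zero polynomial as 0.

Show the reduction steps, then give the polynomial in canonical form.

x^4*y^3*z - x^5*y^2 - x^3*y^4 - x^3*y^2*z^2 - x^4*y*z - x^2*y^3*z + x^5 + 6*x^3*y^2 + x^3*z^2 + x*y^4 + 2*x*y^2*z^2 - y^3*z - 5*x^3 - 5*x*y^2 - 2*x*z^2 + 2*y*z + 5*x

trace(b^-1) = trace(b) = y
trace(b^-1 a) = trace(a) * trace(b) - trace(a b) = x*y - z
trace(b^-1 a^-1) = trace(b^-1) * trace(a) - trace(b^-1 a) = z
trace(b a b) = trace(b) * trace(a b) - trace(a) = y*z - x
trace(b a b a) = trace(b a) * trace(b a) - trace(1)   [split at repeated b] = z^2 - 2
trace(a^-1 b a b) = trace(b a b) * trace(a) - trace(b a b a) = x*y*z - x^2 - z^2 + 2
trace(a^-1 b a b^-1) = trace(a^-1 b a) * trace(b) - trace(a^-1 b a b) = -x*y*z + x^2 + y^2 + z^2 - 2
trace(a b^-1 a^-2 b) = trace(a^-1 b a b^-1) * trace(a) - trace(a^-1 b a b^-1 a) = -x^2*y*z + x^3 + x*y^2 + x*z^2 - 3*x
trace(b^-1 a b^-1 a^-2) = trace(a b^-1 a^-2) * trace(b) - trace(a b^-1 a^-2 b) = x^2*y*z - x^3 - x*y^2 - x*z^2 + y*z + 3*x
trace(b^-2 a b^-1 a^-2) = trace(b^-1 a b^-1 a^-2) * trace(b) - trace(b^-1 a b^-1 a^-2 b) = x^2*y^2*z - x^3*y - x*y^3 - x*y*z^2 + y^2*z + 3*x*y - z
trace(a b^-2) = trace(b^-1 a) * trace(b) - trace(b^-1 a b) = x*y^2 - y*z - x
trace(b^-2 a b^-1) = trace(a b^-2) * trace(b) - trace(a b^-1) = x*y^3 - y^2*z - 2*x*y + z
trace(a^2) = trace(a) * trace(a) - trace(1) = x^2 - 2
trace(a^2 b) = trace(a) * trace(b a) - trace(b) = x*z - y
trace(a b^-1 a) = trace(a^2) * trace(b) - trace(a^2 b) = x^2*y - x*z - y
trace(a b^-1 a b) = trace(a b a) * trace(b) - trace(a b a b) = x*y*z - y^2 - z^2 + 2
trace(b^-1 a b^-1 a) = trace(a b^-1 a) * trace(b) - trace(a b^-1 a b) = x^2*y^2 - 2*x*y*z + z^2 - 2
trace(b^-2 a b^-1 a) = trace(b^-1 a b^-1 a) * trace(b) - trace(b^-1 a b^-1 a b) = x^2*y^3 - 2*x*y^2*z - x^2*y + y*z^2 + x*z - y
trace(b^-2 a b^-1 a^-1) = trace(b^-2 a b^-1) * trace(a) - trace(b^-2 a b^-1 a) = x*y^2*z - x^2*y - y*z^2 + y
trace(b^-2 a b^-1 a^-3) = trace(b^-2 a b^-1 a^-2) * trace(a) - trace(b^-2 a b^-1 a^-1) = x^3*y^2*z - x^4*y - x^2*y^3 - x^2*y*z^2 + 4*x^2*y + y*z^2 - x*z - y
trace(b^-1 a b^-1 a^-3) = trace(a^-2 b^-1 a b^-1) * trace(a) - trace(a^-2 b^-1 a b^-1 a) = x^3*y*z - x^4 - x^2*y^2 - x^2*z^2 + 4*x^2 + z^2 - 2
trace(b^-3 a b^-1 a^-3) = trace(b^-2 a b^-1 a^-3) * trace(b) - trace(b^-2 a b^-1 a^-3 b) = x^3*y^3*z - x^4*y^2 - x^2*y^4 - x^2*y^2*z^2 - x^3*y*z + x^4 + 5*x^2*y^2 + x^2*z^2 + y^2*z^2 - x*y*z - 4*x^2 - y^2 - z^2 + 2
trace(b^-3 a b^-1 a^-2) = trace(b^-1 a b^-1 a^-2 b^-1) * trace(b) - trace(b^-1 a b^-1 a^-2) = x^2*y^3*z - x^3*y^2 - x*y^4 - x*y^2*z^2 - x^2*y*z + y^3*z + x^3 + 4*x*y^2 + x*z^2 - 2*y*z - 3*x
trace(a b^-1 a^-4 b^-3) = trace(b^-3 a b^-1 a^-3) * trace(a) - trace(b^-3 a b^-1 a^-2) = x^4*y^3*z - x^5*y^2 - x^3*y^4 - x^3*y^2*z^2 - x^4*y*z - x^2*y^3*z + x^5 + 6*x^3*y^2 + x^3*z^2 + x*y^4 + 2*x*y^2*z^2 - y^3*z - 5*x^3 - 5*x*y^2 - 2*x*z^2 + 2*y*z + 5*x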